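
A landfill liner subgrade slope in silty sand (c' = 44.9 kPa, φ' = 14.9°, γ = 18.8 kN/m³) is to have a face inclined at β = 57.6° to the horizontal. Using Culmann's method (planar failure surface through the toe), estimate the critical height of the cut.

Culmann's analysis gives the critical failure plane at α_cr = (β + φ')/2 = (57.6 + 14.9)/2 = 36.2°, and the critical height
H_c = (4c'/γ) · sinβ cosφ' / [1 − cos(β − φ')]
    = (4·44.9/18.8) · sin57.6°·cos14.9° / [1 − cos(42.7°)]
    = 9.553 · 0.8443·0.9664 / [1 − 0.7349]
    = 9.553 · 0.8159 / 0.2651
    = 29.40 m

H_c = 29.40 m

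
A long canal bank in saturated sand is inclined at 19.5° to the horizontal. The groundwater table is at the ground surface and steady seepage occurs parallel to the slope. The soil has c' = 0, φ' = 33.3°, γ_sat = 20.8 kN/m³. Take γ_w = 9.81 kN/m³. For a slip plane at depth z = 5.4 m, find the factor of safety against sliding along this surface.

FS = 0.98

With seepage parallel to the slope and the water table at the surface, the effective normal stress on the slip plane uses the buoyant unit weight γ' = γ_sat − γ_w while the driving shear stress uses γ_sat:
FS = [c' + γ' z cos²β tanφ'] / [γ_sat z sinβ cosβ]
(For c' = 0 this reduces to FS = (γ'/γ_sat)·tanφ'/tanβ.)
γ' = 20.8 − 9.81 = 10.99 kN/m³
Numerator = 0.0 + 10.99·5.4·cos²19.5°·tan33.3° = 0.0 + 10.99·5.4·0.8886·0.6569 = 34.639 kPa
Denominator = 20.8·5.4·sin19.5°·cos19.5° = 20.8·5.4·0.3338·0.9426 = 35.343 kPa
FS = 34.639 / 35.343 = 0.980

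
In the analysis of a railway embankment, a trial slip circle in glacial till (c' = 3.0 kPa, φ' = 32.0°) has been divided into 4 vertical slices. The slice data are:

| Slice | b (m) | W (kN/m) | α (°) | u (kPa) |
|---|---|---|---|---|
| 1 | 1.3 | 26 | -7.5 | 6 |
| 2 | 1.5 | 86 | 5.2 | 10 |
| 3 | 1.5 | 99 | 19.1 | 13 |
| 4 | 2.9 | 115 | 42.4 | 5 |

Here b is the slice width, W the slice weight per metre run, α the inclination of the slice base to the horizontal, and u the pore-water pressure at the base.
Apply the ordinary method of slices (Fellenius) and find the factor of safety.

FS = 1.46

Ordinary method of slices: FS = Σ[c'·Δl_i + (W_i cosα_i − u_i·Δl_i)·tanφ'] / Σ W_i sinα_i, with Δl_i = b_i / cosα_i.
Slice 1: Δl = 1.3/cos(-7.5°) = 1.311 m; N'_1 = 26·cos(-7.5°) − 6·1.311 = 17.9; c'Δl = 3.93; W sinα = -3.4
Slice 2: Δl = 1.5/cos5.2° = 1.506 m; N'_2 = 86·cos5.2° − 10·1.506 = 70.6; c'Δl = 4.52; W sinα = 7.8
Slice 3: Δl = 1.5/cos19.1° = 1.587 m; N'_3 = 99·cos19.1° − 13·1.587 = 72.9; c'Δl = 4.76; W sinα = 32.4
Slice 4: Δl = 2.9/cos42.4° = 3.927 m; N'_4 = 115·cos42.4° − 5·3.927 = 65.3; c'Δl = 11.78; W sinα = 77.5
Σc'Δl = 25.0 kN/m; ΣN' = 226.7 kN/m; ΣW sinα = 114.3 kN/m
Resisting = 25.0 + 226.7·tan32.0° = 25.0 + 141.7 = 166.7 kN/m
FS = 166.7 / 114.3 = 1.457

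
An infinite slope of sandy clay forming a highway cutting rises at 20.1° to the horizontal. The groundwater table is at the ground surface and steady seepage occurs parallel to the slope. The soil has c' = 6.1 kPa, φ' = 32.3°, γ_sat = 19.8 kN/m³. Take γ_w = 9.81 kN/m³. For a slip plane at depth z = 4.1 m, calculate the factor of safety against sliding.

With seepage parallel to the slope and the water table at the surface, the effective normal stress on the slip plane uses the buoyant unit weight γ' = γ_sat − γ_w while the driving shear stress uses γ_sat:
FS = [c' + γ' z cos²β tanφ'] / [γ_sat z sinβ cosβ]
γ' = 19.8 − 9.81 = 9.99 kN/m³
Numerator = 6.1 + 9.99·4.1·cos²20.1°·tan32.3° = 6.1 + 9.99·4.1·0.8819·0.6322 = 28.935 kPa
Denominator = 19.8·4.1·sin20.1°·cos20.1° = 19.8·4.1·0.3437·0.9391 = 26.199 kPa
FS = 28.935 / 26.199 = 1.104

FS = 1.10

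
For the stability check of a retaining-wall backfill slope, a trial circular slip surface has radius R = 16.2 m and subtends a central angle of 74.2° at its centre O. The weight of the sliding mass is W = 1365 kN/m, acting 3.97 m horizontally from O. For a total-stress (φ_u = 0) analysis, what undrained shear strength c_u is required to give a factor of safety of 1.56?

FS = c_u·L_a·R / (W·d), so c_u = FS·W·d / (L_a·R).
Arc length L_a = R·θ = 16.2·(74.2°·π/180) = 16.2·1.2950 = 20.98 m
c_u = 1.56·1365·3.97 / (20.98·16.2) = 8453.7 / 339.87 = 24.87 kPa

c_u = 24.9 kPa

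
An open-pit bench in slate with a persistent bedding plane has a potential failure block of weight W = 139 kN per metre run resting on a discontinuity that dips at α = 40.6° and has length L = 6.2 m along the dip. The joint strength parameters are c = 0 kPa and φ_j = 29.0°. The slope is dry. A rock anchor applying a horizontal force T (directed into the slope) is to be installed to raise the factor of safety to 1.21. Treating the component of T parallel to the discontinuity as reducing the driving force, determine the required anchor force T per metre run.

T = 40 kN/m

Resolving forces along and normal to the sliding plane, with the horizontal anchor force T adding T·sinα to the effective normal force and T·cosα acting up the plane against the driving force:
FS = [cL + (W cosα + T sinα) tanφ_j] / [W sinα − T cosα]
Without the anchor: N' = 105.5 kN/m, driving T_d = 90.5 kN/m, resisting R = 0·6.2 + 105.5·tan29.0° = 58.5 kN/m, FS = 0.65.
Setting FS = 1.21 and solving for T:
1.21·(90.5 − T cos40.6°) = 58.5 + T sin40.6°·tan29.0°
T·(sin40.6°·tan29.0° + 1.21·cos40.6°) = 1.21·90.5 − 58.5
T·(0.6508·0.5543 + 1.21·0.7593) = 109.5 − 58.5 = 51.0
T·1.2794 = 51.0
T = 39.8 kN/m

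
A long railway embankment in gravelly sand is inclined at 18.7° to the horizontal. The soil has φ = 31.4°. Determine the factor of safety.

FS = 1.80

For a dry cohesionless infinite slope the factor of safety is FS = tanφ / tanβ.
FS = tan31.4° / tan18.7° = 0.6104 / 0.3385 = 1.803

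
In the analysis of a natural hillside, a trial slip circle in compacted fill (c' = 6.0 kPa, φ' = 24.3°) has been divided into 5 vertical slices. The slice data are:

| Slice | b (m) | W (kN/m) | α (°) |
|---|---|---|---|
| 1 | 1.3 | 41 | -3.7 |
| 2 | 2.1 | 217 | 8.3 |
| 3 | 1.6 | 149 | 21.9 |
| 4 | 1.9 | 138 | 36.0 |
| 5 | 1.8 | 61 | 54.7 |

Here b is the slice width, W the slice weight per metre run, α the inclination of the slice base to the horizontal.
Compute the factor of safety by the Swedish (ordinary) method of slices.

FS = 1.43

Ordinary method of slices: FS = Σ[c'·Δl_i + (W_i cosα_i)·tanφ'] / Σ W_i sinα_i, with Δl_i = b_i / cosα_i.
Slice 1: Δl = 1.3/cos(-3.7°) = 1.303 m; N'_1 = 41·cos(-3.7°) = 40.9; c'Δl = 7.82; W sinα = -2.6
Slice 2: Δl = 2.1/cos8.3° = 2.122 m; N'_2 = 217·cos8.3° = 214.7; c'Δl = 12.73; W sinα = 31.3
Slice 3: Δl = 1.6/cos21.9° = 1.724 m; N'_3 = 149·cos21.9° = 138.2; c'Δl = 10.35; W sinα = 55.6
Slice 4: Δl = 1.9/cos36.0° = 2.349 m; N'_4 = 138·cos36.0° = 111.6; c'Δl = 14.09; W sinα = 81.1
Slice 5: Δl = 1.8/cos54.7° = 3.115 m; N'_5 = 61·cos54.7° = 35.2; c'Δl = 18.69; W sinα = 49.8
Σc'Δl = 63.7 kN/m; ΣN' = 540.8 kN/m; ΣW sinα = 215.2 kN/m
Resisting = 63.7 + 540.8·tan24.3° = 63.7 + 244.2 = 307.9 kN/m
FS = 307.9 / 215.2 = 1.431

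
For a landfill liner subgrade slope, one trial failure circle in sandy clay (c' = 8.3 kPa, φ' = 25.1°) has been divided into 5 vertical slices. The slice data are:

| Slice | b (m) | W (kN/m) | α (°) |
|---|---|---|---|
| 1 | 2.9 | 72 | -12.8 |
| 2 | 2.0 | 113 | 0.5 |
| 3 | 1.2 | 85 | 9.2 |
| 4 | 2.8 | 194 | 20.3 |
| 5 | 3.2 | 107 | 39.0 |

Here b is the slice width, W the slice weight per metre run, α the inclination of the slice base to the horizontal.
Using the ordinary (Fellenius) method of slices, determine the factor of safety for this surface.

FS = 2.70

Ordinary method of slices: FS = Σ[c'·Δl_i + (W_i cosα_i)·tanφ'] / Σ W_i sinα_i, with Δl_i = b_i / cosα_i.
Slice 1: Δl = 2.9/cos(-12.8°) = 2.974 m; N'_1 = 72·cos(-12.8°) = 70.2; c'Δl = 24.68; W sinα = -16.0
Slice 2: Δl = 2.0/cos0.5° = 2.000 m; N'_2 = 113·cos0.5° = 113.0; c'Δl = 16.60; W sinα = 1.0
Slice 3: Δl = 1.2/cos9.2° = 1.216 m; N'_3 = 85·cos9.2° = 83.9; c'Δl = 10.09; W sinα = 13.6
Slice 4: Δl = 2.8/cos20.3° = 2.985 m; N'_4 = 194·cos20.3° = 182.0; c'Δl = 24.78; W sinα = 67.3
Slice 5: Δl = 3.2/cos39.0° = 4.118 m; N'_5 = 107·cos39.0° = 83.2; c'Δl = 34.18; W sinα = 67.3
Σc'Δl = 110.3 kN/m; ΣN' = 532.2 kN/m; ΣW sinα = 133.3 kN/m
Resisting = 110.3 + 532.2·tan25.1° = 110.3 + 249.3 = 359.6 kN/m
FS = 359.6 / 133.3 = 2.699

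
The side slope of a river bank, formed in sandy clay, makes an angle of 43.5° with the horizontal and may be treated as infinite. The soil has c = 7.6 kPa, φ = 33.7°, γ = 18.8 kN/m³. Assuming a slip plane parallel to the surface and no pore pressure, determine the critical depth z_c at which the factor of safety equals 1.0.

z_c = 2.72 m

Setting FS = 1.00 in FS = [c + γz cos²β tanφ] / [γz sinβ cosβ] and solving for z:
z = c / [γ cosβ (FS·sinβ − cosβ·tanφ)]
  = 7.6 / [18.8·cos43.5°·(1.00·sin43.5° − cos43.5°·tan33.7°)]
  = 7.6 / [18.8·0.7254·(1.00·0.6884 − 0.7254·0.6669)]
  = 7.6 / 2.7900 = 2.724 m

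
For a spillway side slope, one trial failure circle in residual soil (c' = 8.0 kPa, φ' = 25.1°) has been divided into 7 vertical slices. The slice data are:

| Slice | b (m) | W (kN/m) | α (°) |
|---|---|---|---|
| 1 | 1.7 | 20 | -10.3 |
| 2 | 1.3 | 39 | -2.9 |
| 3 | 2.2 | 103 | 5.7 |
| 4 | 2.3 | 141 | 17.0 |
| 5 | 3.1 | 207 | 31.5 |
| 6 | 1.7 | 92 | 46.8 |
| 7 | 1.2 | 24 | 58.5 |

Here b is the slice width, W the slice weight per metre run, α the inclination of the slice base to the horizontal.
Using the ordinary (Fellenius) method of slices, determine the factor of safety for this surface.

FS = 1.59

Ordinary method of slices: FS = Σ[c'·Δl_i + (W_i cosα_i)·tanφ'] / Σ W_i sinα_i, with Δl_i = b_i / cosα_i.
Slice 1: Δl = 1.7/cos(-10.3°) = 1.728 m; N'_1 = 20·cos(-10.3°) = 19.7; c'Δl = 13.82; W sinα = -3.6
Slice 2: Δl = 1.3/cos(-2.9°) = 1.302 m; N'_2 = 39·cos(-2.9°) = 39.0; c'Δl = 10.41; W sinα = -2.0
Slice 3: Δl = 2.2/cos5.7° = 2.211 m; N'_3 = 103·cos5.7° = 102.5; c'Δl = 17.69; W sinα = 10.2
Slice 4: Δl = 2.3/cos17.0° = 2.405 m; N'_4 = 141·cos17.0° = 134.8; c'Δl = 19.24; W sinα = 41.2
Slice 5: Δl = 3.1/cos31.5° = 3.636 m; N'_5 = 207·cos31.5° = 176.5; c'Δl = 29.09; W sinα = 108.2
Slice 6: Δl = 1.7/cos46.8° = 2.483 m; N'_6 = 92·cos46.8° = 63.0; c'Δl = 19.87; W sinα = 67.1
Slice 7: Δl = 1.2/cos58.5° = 2.297 m; N'_7 = 24·cos58.5° = 12.5; c'Δl = 18.37; W sinα = 20.5
Σc'Δl = 128.5 kN/m; ΣN' = 548.0 kN/m; ΣW sinα = 241.6 kN/m
Resisting = 128.5 + 548.0·tan25.1° = 128.5 + 256.7 = 385.2 kN/m
FS = 385.2 / 241.6 = 1.594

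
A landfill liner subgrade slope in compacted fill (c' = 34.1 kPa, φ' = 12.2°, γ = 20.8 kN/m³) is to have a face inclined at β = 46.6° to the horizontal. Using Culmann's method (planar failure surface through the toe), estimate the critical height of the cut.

Culmann's analysis gives the critical failure plane at α_cr = (β + φ')/2 = (46.6 + 12.2)/2 = 29.4°, and the critical height
H_c = (4c'/γ) · sinβ cosφ' / [1 − cos(β − φ')]
    = (4·34.1/20.8) · sin46.6°·cos12.2° / [1 − cos(34.4°)]
    = 6.558 · 0.7266·0.9774 / [1 − 0.8251]
    = 6.558 · 0.7102 / 0.1749
    = 26.63 m

H_c = 26.63 m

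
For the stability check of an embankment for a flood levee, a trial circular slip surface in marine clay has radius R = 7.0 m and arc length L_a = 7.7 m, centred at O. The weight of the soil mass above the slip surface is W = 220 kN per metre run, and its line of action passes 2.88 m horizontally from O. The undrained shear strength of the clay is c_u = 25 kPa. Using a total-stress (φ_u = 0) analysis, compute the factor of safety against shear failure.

FS = 2.13

Taking moments about the centre O, the resisting moment is provided by the undrained shear strength acting along the arc:
M_R = c_u·L_a·R = 25·7.70·7.0 = 1347.5 kN·m/m
M_D = W·d = 220·2.88 = 633.6 kN·m/m
FS = M_R / M_D = 1347.5 / 633.6 = 2.127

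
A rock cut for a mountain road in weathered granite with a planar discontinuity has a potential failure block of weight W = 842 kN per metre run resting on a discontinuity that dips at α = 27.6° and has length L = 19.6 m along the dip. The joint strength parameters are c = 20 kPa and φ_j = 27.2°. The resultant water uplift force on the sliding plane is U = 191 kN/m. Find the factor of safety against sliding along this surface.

FS = 1.74

Resolving the block weight along and normal to the plane and applying the Mohr–Coulomb strength on the joint:
N' = W cosα − U = 842·cos27.6° − 191 = 555.2 kN/m
Driving force T = W sinα = 842·sin27.6° = 390.1 kN/m
Resisting force R = c·L + N'·tanφ_j = 20·19.6 + 555.2·tan27.2° = 392.0 + 285.3 = 677.3 kN/m
FS = R / T = 677.3 / 390.1 = 1.736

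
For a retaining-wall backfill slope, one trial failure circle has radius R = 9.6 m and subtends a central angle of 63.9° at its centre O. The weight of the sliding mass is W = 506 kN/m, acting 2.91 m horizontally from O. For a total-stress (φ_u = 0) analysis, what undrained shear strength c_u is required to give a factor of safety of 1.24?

FS = c_u·L_a·R / (W·d), so c_u = FS·W·d / (L_a·R).
Arc length L_a = R·θ = 9.6·(63.9°·π/180) = 9.6·1.1153 = 10.71 m
c_u = 1.24·506·2.91 / (10.71·9.6) = 1825.9 / 102.78 = 17.76 kPa

c_u = 17.8 kPa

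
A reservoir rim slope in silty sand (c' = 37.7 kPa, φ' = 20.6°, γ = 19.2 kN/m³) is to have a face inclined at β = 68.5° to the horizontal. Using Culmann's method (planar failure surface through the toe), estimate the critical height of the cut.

H_c = 20.76 m

Culmann's analysis gives the critical failure plane at α_cr = (β + φ')/2 = (68.5 + 20.6)/2 = 44.5°, and the critical height
H_c = (4c'/γ) · sinβ cosφ' / [1 − cos(β − φ')]
    = (4·37.7/19.2) · sin68.5°·cos20.6° / [1 − cos(47.9°)]
    = 7.854 · 0.9304·0.9361 / [1 − 0.6704]
    = 7.854 · 0.8709 / 0.3296
    = 20.76 m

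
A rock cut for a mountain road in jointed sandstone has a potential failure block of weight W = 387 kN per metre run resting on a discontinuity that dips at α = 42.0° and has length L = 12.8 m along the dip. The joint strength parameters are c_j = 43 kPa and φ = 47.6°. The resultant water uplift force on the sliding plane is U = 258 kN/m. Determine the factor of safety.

FS = 2.25

Resolving the block weight along and normal to the plane and applying the Mohr–Coulomb strength on the joint:
N' = W cosα − U = 387·cos42.0° − 258 = 29.6 kN/m
Driving force T = W sinα = 387·sin42.0° = 259.0 kN/m
Resisting force R = c_j·L + N'·tanφ = 43·12.8 + 29.6·tan47.6° = 550.4 + 32.4 = 582.8 kN/m
FS = R / T = 582.8 / 259.0 = 2.251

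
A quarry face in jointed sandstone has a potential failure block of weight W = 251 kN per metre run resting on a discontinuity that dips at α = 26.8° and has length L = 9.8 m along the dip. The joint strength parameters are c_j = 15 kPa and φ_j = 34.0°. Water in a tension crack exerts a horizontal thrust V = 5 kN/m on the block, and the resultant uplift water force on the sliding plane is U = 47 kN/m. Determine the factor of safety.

FS = 2.25

Resolving the block weight along and normal to the plane and applying the Mohr–Coulomb strength on the joint:
N' = W cosα − U − V sinα = 251·cos26.8° − 47 − 5·sin26.8° = 174.8 kN/m
Driving force T = W sinα + V cosα = 251·sin26.8° + 5·cos26.8° = 117.6 kN/m
Resisting force R = c_j·L + N'·tanφ_j = 15·9.8 + 174.8·tan34.0° = 147.0 + 117.9 = 264.9 kN/m
FS = R / T = 264.9 / 117.6 = 2.252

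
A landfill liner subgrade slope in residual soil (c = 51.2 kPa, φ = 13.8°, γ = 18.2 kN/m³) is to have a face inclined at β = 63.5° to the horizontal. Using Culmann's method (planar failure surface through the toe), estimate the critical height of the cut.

H_c = 27.69 m

Culmann's analysis gives the critical failure plane at α_cr = (β + φ)/2 = (63.5 + 13.8)/2 = 38.6°, and the critical height
H_c = (4c/γ) · sinβ cosφ / [1 − cos(β − φ)]
    = (4·51.2/18.2) · sin63.5°·cos13.8° / [1 − cos(49.7°)]
    = 11.253 · 0.8949·0.9711 / [1 − 0.6468]
    = 11.253 · 0.8691 / 0.3532
    = 27.69 m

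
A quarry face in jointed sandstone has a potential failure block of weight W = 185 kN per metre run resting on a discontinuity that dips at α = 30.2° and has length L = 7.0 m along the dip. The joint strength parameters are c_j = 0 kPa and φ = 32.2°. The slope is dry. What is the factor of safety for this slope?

Resolving the block weight along and normal to the plane and applying the Mohr–Coulomb strength on the joint:
N' = W cosα = 185·cos30.2° = 159.9 kN/m
Driving force T = W sinα = 185·sin30.2° = 93.1 kN/m
Resisting force R = c_j·L + N'·tanφ = 0·7.0 + 159.9·tan32.2° = 0.0 + 100.7 = 100.7 kN/m
FS = R / T = 100.7 / 93.1 = 1.082

FS = 1.08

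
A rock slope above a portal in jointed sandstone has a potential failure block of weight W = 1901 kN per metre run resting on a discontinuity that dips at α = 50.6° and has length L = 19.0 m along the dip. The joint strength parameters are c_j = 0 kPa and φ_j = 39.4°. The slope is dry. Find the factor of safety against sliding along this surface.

FS = 0.67

Resolving the block weight along and normal to the plane and applying the Mohr–Coulomb strength on the joint:
N' = W cosα = 1901·cos50.6° = 1206.6 kN/m
Driving force T = W sinα = 1901·sin50.6° = 1469.0 kN/m
Resisting force R = c_j·L + N'·tanφ_j = 0·19.0 + 1206.6·tan39.4° = 0.0 + 991.1 = 991.1 kN/m
FS = R / T = 991.1 / 1469.0 = 0.675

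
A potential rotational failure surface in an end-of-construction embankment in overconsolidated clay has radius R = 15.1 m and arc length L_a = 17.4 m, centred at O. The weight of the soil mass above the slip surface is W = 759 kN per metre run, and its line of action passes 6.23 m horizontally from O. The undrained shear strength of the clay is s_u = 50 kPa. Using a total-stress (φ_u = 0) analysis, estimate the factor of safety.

Taking moments about the centre O, the resisting moment is provided by the undrained shear strength acting along the arc:
M_R = s_u·L_a·R = 50·17.40·15.1 = 13137.0 kN·m/m
M_D = W·d = 759·6.23 = 4728.6 kN·m/m
FS = M_R / M_D = 13137.0 / 4728.6 = 2.778

FS = 2.78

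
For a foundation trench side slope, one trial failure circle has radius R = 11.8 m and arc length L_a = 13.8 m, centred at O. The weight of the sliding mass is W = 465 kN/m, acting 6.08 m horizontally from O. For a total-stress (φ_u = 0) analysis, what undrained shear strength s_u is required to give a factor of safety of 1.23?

FS = s_u·L_a·R / (W·d), so s_u = FS·W·d / (L_a·R).
s_u = 1.23·465·6.08 / (13.80·11.8) = 3477.5 / 162.84 = 21.36 kPa

s_u = 21.4 kPa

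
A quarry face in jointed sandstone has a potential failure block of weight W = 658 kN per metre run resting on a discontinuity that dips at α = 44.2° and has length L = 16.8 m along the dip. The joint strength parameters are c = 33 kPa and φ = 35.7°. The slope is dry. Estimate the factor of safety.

FS = 1.95

Resolving the block weight along and normal to the plane and applying the Mohr–Coulomb strength on the joint:
N' = W cosα = 658·cos44.2° = 471.7 kN/m
Driving force T = W sinα = 658·sin44.2° = 458.7 kN/m
Resisting force R = c·L + N'·tanφ = 33·16.8 + 471.7·tan35.7° = 554.4 + 339.0 = 893.4 kN/m
FS = R / T = 893.4 / 458.7 = 1.947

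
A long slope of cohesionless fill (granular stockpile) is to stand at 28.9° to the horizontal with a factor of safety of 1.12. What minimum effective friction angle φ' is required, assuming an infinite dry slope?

FS = tanφ'/tanβ ⇒ tanφ' = FS · tanβ = 1.12 · tan28.9° = 0.6183
φ' = arctan(0.6183) = 31.73°

φ' = 31.7°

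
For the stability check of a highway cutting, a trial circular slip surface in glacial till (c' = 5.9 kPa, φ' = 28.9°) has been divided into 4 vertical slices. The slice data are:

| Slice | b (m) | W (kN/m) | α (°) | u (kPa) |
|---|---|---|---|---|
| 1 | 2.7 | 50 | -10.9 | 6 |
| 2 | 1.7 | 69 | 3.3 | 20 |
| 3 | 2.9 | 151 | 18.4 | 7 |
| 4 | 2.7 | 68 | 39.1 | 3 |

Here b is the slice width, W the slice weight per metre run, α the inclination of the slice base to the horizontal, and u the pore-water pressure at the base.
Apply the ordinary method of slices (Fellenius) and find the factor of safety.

Ordinary method of slices: FS = Σ[c'·Δl_i + (W_i cosα_i − u_i·Δl_i)·tanφ'] / Σ W_i sinα_i, with Δl_i = b_i / cosα_i.
Slice 1: Δl = 2.7/cos(-10.9°) = 2.750 m; N'_1 = 50·cos(-10.9°) − 6·2.750 = 32.6; c'Δl = 16.22; W sinα = -9.5
Slice 2: Δl = 1.7/cos3.3° = 1.703 m; N'_2 = 69·cos3.3° − 20·1.703 = 34.8; c'Δl = 10.05; W sinα = 4.0
Slice 3: Δl = 2.9/cos18.4° = 3.056 m; N'_3 = 151·cos18.4° − 7·3.056 = 121.9; c'Δl = 18.03; W sinα = 47.7
Slice 4: Δl = 2.7/cos39.1° = 3.479 m; N'_4 = 68·cos39.1° − 3·3.479 = 42.3; c'Δl = 20.53; W sinα = 42.9
Σc'Δl = 64.8 kN/m; ΣN' = 231.6 kN/m; ΣW sinα = 85.1 kN/m
Resisting = 64.8 + 231.6·tan28.9° = 64.8 + 127.9 = 192.7 kN/m
FS = 192.7 / 85.1 = 2.265

FS = 2.27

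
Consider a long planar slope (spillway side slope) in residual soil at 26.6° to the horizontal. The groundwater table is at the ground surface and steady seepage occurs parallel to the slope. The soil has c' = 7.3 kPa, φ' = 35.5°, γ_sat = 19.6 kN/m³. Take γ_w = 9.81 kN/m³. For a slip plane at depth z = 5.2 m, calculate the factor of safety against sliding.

FS = 0.89

With seepage parallel to the slope and the water table at the surface, the effective normal stress on the slip plane uses the buoyant unit weight γ' = γ_sat − γ_w while the driving shear stress uses γ_sat:
FS = [c' + γ' z cos²β tanφ'] / [γ_sat z sinβ cosβ]
γ' = 19.6 − 9.81 = 9.79 kN/m³
Numerator = 7.3 + 9.79·5.2·cos²26.6°·tan35.5° = 7.3 + 9.79·5.2·0.7995·0.7133 = 36.332 kPa
Denominator = 19.6·5.2·sin26.6°·cos26.6° = 19.6·5.2·0.4478·0.8942 = 40.805 kPa
FS = 36.332 / 40.805 = 0.890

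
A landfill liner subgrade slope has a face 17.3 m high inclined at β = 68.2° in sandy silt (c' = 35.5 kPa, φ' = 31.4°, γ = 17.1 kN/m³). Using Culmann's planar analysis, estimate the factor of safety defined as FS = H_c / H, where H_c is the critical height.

H_c = (4c'/γ) · sinβ cosφ' / [1 − cos(β − φ')]
    = (4·35.5/17.1) · sin68.2°·cos31.4° / [1 − cos36.8°]
    = 8.304 · 0.7925 / 0.1993 = 33.03 m
FS = H_c / H = 33.03 / 17.3 = 1.909

FS = 1.91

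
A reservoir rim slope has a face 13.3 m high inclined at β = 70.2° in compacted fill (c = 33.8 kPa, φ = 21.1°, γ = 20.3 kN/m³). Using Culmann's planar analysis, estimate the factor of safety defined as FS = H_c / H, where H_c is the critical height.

FS = 1.27

H_c = (4c/γ) · sinβ cosφ / [1 − cos(β − φ)]
    = (4·33.8/20.3) · sin70.2°·cos21.1° / [1 − cos49.1°]
    = 6.660 · 0.8778 / 0.3453 = 16.93 m
FS = H_c / H = 16.93 / 13.3 = 1.273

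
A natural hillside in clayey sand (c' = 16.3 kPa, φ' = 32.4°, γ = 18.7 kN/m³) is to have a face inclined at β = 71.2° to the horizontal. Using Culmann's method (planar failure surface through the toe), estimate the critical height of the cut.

H_c = 12.63 m

Culmann's analysis gives the critical failure plane at α_cr = (β + φ')/2 = (71.2 + 32.4)/2 = 51.8°, and the critical height
H_c = (4c'/γ) · sinβ cosφ' / [1 − cos(β − φ')]
    = (4·16.3/18.7) · sin71.2°·cos32.4° / [1 − cos(38.8°)]
    = 3.487 · 0.9466·0.8443 / [1 − 0.7793]
    = 3.487 · 0.7993 / 0.2207
    = 12.63 m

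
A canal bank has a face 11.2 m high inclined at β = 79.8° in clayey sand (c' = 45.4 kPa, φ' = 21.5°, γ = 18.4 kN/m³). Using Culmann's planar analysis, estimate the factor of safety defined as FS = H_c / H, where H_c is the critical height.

H_c = (4c'/γ) · sinβ cosφ' / [1 − cos(β − φ')]
    = (4·45.4/18.4) · sin79.8°·cos21.5° / [1 − cos58.3°]
    = 9.870 · 0.9157 / 0.4745 = 19.05 m
FS = H_c / H = 19.05 / 11.2 = 1.701

FS = 1.70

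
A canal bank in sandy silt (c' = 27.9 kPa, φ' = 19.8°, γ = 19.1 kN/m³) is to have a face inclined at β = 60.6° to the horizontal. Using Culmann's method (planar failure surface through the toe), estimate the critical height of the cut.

H_c = 19.71 m

Culmann's analysis gives the critical failure plane at α_cr = (β + φ')/2 = (60.6 + 19.8)/2 = 40.2°, and the critical height
H_c = (4c'/γ) · sinβ cosφ' / [1 − cos(β − φ')]
    = (4·27.9/19.1) · sin60.6°·cos19.8° / [1 − cos(40.8°)]
    = 5.843 · 0.8712·0.9409 / [1 − 0.7570]
    = 5.843 · 0.8197 / 0.2430
    = 19.71 m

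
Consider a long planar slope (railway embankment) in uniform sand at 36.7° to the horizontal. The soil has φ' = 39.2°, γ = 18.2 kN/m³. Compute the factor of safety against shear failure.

For a dry cohesionless infinite slope the factor of safety is FS = tanφ' / tanβ.
FS = tan39.2° / tan36.7° = 0.8156 / 0.7454 = 1.094

FS = 1.09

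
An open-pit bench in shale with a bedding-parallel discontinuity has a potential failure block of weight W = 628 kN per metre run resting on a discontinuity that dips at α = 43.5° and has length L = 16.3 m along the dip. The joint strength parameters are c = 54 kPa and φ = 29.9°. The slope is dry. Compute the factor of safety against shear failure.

Resolving the block weight along and normal to the plane and applying the Mohr–Coulomb strength on the joint:
N' = W cosα = 628·cos43.5° = 455.5 kN/m
Driving force T = W sinα = 628·sin43.5° = 432.3 kN/m
Resisting force R = c·L + N'·tanφ = 54·16.3 + 455.5·tan29.9° = 880.2 + 261.9 = 1142.1 kN/m
FS = R / T = 1142.1 / 432.3 = 2.642

FS = 2.64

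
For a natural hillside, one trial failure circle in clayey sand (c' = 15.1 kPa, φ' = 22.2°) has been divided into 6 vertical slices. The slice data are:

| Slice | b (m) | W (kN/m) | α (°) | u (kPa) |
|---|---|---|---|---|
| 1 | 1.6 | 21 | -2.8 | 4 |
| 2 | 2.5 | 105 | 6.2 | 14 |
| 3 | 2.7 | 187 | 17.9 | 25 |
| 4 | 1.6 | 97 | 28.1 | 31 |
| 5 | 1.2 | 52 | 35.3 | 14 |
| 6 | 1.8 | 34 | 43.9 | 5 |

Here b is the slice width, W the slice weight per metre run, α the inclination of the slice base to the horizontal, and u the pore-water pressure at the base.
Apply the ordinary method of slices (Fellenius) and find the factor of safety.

FS = 1.77

Ordinary method of slices: FS = Σ[c'·Δl_i + (W_i cosα_i − u_i·Δl_i)·tanφ'] / Σ W_i sinα_i, with Δl_i = b_i / cosα_i.
Slice 1: Δl = 1.6/cos(-2.8°) = 1.602 m; N'_1 = 21·cos(-2.8°) − 4·1.602 = 14.6; c'Δl = 24.19; W sinα = -1.0
Slice 2: Δl = 2.5/cos6.2° = 2.515 m; N'_2 = 105·cos6.2° − 14·2.515 = 69.2; c'Δl = 37.97; W sinα = 11.3
Slice 3: Δl = 2.7/cos17.9° = 2.837 m; N'_3 = 187·cos17.9° − 25·2.837 = 107.0; c'Δl = 42.84; W sinα = 57.5
Slice 4: Δl = 1.6/cos28.1° = 1.814 m; N'_4 = 97·cos28.1° − 31·1.814 = 29.3; c'Δl = 27.39; W sinα = 45.7
Slice 5: Δl = 1.2/cos35.3° = 1.470 m; N'_5 = 52·cos35.3° − 14·1.470 = 21.9; c'Δl = 22.20; W sinα = 30.0
Slice 6: Δl = 1.8/cos43.9° = 2.498 m; N'_6 = 34·cos43.9° − 5·2.498 = 12.0; c'Δl = 37.72; W sinα = 23.6
Σc'Δl = 192.3 kN/m; ΣN' = 254.0 kN/m; ΣW sinα = 167.1 kN/m
Resisting = 192.3 + 254.0·tan22.2° = 192.3 + 103.6 = 296.0 kN/m
FS = 296.0 / 167.1 = 1.771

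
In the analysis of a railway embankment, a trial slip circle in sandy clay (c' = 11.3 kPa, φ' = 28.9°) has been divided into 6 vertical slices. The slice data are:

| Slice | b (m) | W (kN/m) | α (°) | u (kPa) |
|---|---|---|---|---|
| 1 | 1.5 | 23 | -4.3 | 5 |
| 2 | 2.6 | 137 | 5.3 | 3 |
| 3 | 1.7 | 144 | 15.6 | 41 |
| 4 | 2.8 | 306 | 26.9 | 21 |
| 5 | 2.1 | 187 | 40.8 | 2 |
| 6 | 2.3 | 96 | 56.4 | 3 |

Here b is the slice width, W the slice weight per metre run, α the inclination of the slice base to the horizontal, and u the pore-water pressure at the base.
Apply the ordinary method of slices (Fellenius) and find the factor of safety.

Ordinary method of slices: FS = Σ[c'·Δl_i + (W_i cosα_i − u_i·Δl_i)·tanφ'] / Σ W_i sinα_i, with Δl_i = b_i / cosα_i.
Slice 1: Δl = 1.5/cos(-4.3°) = 1.504 m; N'_1 = 23·cos(-4.3°) − 5·1.504 = 15.4; c'Δl = 17.00; W sinα = -1.7
Slice 2: Δl = 2.6/cos5.3° = 2.611 m; N'_2 = 137·cos5.3° − 3·2.611 = 128.6; c'Δl = 29.51; W sinα = 12.7
Slice 3: Δl = 1.7/cos15.6° = 1.765 m; N'_3 = 144·cos15.6° − 41·1.765 = 66.3; c'Δl = 19.94; W sinα = 38.7
Slice 4: Δl = 2.8/cos26.9° = 3.140 m; N'_4 = 306·cos26.9° − 21·3.140 = 207.0; c'Δl = 35.48; W sinα = 138.4
Slice 5: Δl = 2.1/cos40.8° = 2.774 m; N'_5 = 187·cos40.8° − 2·2.774 = 136.0; c'Δl = 31.35; W sinα = 122.2
Slice 6: Δl = 2.3/cos56.4° = 4.156 m; N'_6 = 96·cos56.4° − 3·4.156 = 40.7; c'Δl = 46.96; W sinα = 80.0
Σc'Δl = 180.2 kN/m; ΣN' = 593.9 kN/m; ΣW sinα = 390.2 kN/m
Resisting = 180.2 + 593.9·tan28.9° = 180.2 + 327.9 = 508.1 kN/m
FS = 508.1 / 390.2 = 1.302

FS = 1.30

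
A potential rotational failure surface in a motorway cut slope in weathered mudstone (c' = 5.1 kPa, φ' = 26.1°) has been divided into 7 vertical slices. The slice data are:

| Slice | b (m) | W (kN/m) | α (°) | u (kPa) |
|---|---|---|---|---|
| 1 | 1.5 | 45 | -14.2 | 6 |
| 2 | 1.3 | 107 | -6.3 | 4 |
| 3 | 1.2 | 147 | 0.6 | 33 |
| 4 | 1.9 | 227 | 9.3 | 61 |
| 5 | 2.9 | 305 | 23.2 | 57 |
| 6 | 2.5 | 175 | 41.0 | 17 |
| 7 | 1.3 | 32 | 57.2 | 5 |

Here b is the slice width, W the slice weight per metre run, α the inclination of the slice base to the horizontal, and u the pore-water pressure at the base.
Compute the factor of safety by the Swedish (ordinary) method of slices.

FS = 1.21

Ordinary method of slices: FS = Σ[c'·Δl_i + (W_i cosα_i − u_i·Δl_i)·tanφ'] / Σ W_i sinα_i, with Δl_i = b_i / cosα_i.
Slice 1: Δl = 1.5/cos(-14.2°) = 1.547 m; N'_1 = 45·cos(-14.2°) − 6·1.547 = 34.3; c'Δl = 7.89; W sinα = -11.0
Slice 2: Δl = 1.3/cos(-6.3°) = 1.308 m; N'_2 = 107·cos(-6.3°) − 4·1.308 = 101.1; c'Δl = 6.67; W sinα = -11.7
Slice 3: Δl = 1.2/cos0.6° = 1.200 m; N'_3 = 147·cos0.6° − 33·1.200 = 107.4; c'Δl = 6.12; W sinα = 1.5
Slice 4: Δl = 1.9/cos9.3° = 1.925 m; N'_4 = 227·cos9.3° − 61·1.925 = 106.6; c'Δl = 9.82; W sinα = 36.7
Slice 5: Δl = 2.9/cos23.2° = 3.155 m; N'_5 = 305·cos23.2° − 57·3.155 = 100.5; c'Δl = 16.09; W sinα = 120.2
Slice 6: Δl = 2.5/cos41.0° = 3.313 m; N'_6 = 175·cos41.0° − 17·3.313 = 75.8; c'Δl = 16.89; W sinα = 114.8
Slice 7: Δl = 1.3/cos57.2° = 2.400 m; N'_7 = 32·cos57.2° − 5·2.400 = 5.3; c'Δl = 12.24; W sinα = 26.9
Σc'Δl = 75.7 kN/m; ΣN' = 531.0 kN/m; ΣW sinα = 277.3 kN/m
Resisting = 75.7 + 531.0·tan26.1° = 75.7 + 260.1 = 335.9 kN/m
FS = 335.9 / 277.3 = 1.211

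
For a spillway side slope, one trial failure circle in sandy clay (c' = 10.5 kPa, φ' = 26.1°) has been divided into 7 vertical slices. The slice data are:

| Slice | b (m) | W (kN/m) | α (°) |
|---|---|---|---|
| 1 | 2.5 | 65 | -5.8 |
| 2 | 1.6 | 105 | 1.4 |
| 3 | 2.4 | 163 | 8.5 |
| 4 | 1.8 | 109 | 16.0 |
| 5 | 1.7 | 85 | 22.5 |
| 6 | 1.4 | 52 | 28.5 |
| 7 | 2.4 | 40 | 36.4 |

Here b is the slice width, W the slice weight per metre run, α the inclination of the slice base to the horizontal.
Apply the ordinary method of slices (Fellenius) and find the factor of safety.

Ordinary method of slices: FS = Σ[c'·Δl_i + (W_i cosα_i)·tanφ'] / Σ W_i sinα_i, with Δl_i = b_i / cosα_i.
Slice 1: Δl = 2.5/cos(-5.8°) = 2.513 m; N'_1 = 65·cos(-5.8°) = 64.7; c'Δl = 26.39; W sinα = -6.6
Slice 2: Δl = 1.6/cos1.4° = 1.600 m; N'_2 = 105·cos1.4° = 105.0; c'Δl = 16.81; W sinα = 2.6
Slice 3: Δl = 2.4/cos8.5° = 2.427 m; N'_3 = 163·cos8.5° = 161.2; c'Δl = 25.48; W sinα = 24.1
Slice 4: Δl = 1.8/cos16.0° = 1.873 m; N'_4 = 109·cos16.0° = 104.8; c'Δl = 19.66; W sinα = 30.0
Slice 5: Δl = 1.7/cos22.5° = 1.840 m; N'_5 = 85·cos22.5° = 78.5; c'Δl = 19.32; W sinα = 32.5
Slice 6: Δl = 1.4/cos28.5° = 1.593 m; N'_6 = 52·cos28.5° = 45.7; c'Δl = 16.73; W sinα = 24.8
Slice 7: Δl = 2.4/cos36.4° = 2.982 m; N'_7 = 40·cos36.4° = 32.2; c'Δl = 31.31; W sinα = 23.7
Σc'Δl = 155.7 kN/m; ΣN' = 592.0 kN/m; ΣW sinα = 131.2 kN/m
Resisting = 155.7 + 592.0·tan26.1° = 155.7 + 290.0 = 445.7 kN/m
FS = 445.7 / 131.2 = 3.397

FS = 3.40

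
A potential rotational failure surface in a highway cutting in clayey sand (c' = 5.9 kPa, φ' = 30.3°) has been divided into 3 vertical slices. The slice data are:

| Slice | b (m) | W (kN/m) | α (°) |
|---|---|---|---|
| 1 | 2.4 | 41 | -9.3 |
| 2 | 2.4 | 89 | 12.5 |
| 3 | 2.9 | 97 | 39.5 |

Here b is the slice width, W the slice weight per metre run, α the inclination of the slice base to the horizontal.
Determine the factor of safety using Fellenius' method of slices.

FS = 2.28

Ordinary method of slices: FS = Σ[c'·Δl_i + (W_i cosα_i)·tanφ'] / Σ W_i sinα_i, with Δl_i = b_i / cosα_i.
Slice 1: Δl = 2.4/cos(-9.3°) = 2.432 m; N'_1 = 41·cos(-9.3°) = 40.5; c'Δl = 14.35; W sinα = -6.6
Slice 2: Δl = 2.4/cos12.5° = 2.458 m; N'_2 = 89·cos12.5° = 86.9; c'Δl = 14.50; W sinα = 19.3
Slice 3: Δl = 2.9/cos39.5° = 3.758 m; N'_3 = 97·cos39.5° = 74.8; c'Δl = 22.17; W sinα = 61.7
Σc'Δl = 51.0 kN/m; ΣN' = 202.2 kN/m; ΣW sinα = 74.3 kN/m
Resisting = 51.0 + 202.2·tan30.3° = 51.0 + 118.2 = 169.2 kN/m
FS = 169.2 / 74.3 = 2.276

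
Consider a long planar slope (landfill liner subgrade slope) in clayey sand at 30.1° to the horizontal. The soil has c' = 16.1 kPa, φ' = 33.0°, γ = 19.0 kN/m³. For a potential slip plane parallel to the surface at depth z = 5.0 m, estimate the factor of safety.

FS = 1.51

For an infinite slope with a slip plane parallel to the surface (no pore pressure): FS = [c' + γz cos²β tanφ'] / [γz sinβ cosβ].
γz = 19.0·5.0 = 95.00 kN/m²
Numerator = 16.1 + 95.00·cos²30.1°·tan33.0° = 16.1 + 95.00·0.7485·0.6494 = 62.277 kPa
Denominator = 95.00·sin30.1°·cos30.1° = 95.00·0.5015·0.8652 = 41.219 kPa
FS = 62.277 / 41.219 = 1.511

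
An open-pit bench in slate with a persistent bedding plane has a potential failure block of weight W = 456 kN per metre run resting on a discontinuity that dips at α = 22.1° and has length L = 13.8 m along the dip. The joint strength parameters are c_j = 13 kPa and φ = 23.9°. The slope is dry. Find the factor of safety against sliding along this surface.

Resolving the block weight along and normal to the plane and applying the Mohr–Coulomb strength on the joint:
N' = W cosα = 456·cos22.1° = 422.5 kN/m
Driving force T = W sinα = 456·sin22.1° = 171.6 kN/m
Resisting force R = c_j·L + N'·tanφ = 13·13.8 + 422.5·tan23.9° = 179.4 + 187.2 = 366.6 kN/m
FS = R / T = 366.6 / 171.6 = 2.137

FS = 2.14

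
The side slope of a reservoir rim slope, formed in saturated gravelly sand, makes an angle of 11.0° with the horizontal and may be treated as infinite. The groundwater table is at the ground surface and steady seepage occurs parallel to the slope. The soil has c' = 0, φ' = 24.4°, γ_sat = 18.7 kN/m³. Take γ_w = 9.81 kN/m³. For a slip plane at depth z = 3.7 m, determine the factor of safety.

FS = 1.11

With seepage parallel to the slope and the water table at the surface, the effective normal stress on the slip plane uses the buoyant unit weight γ' = γ_sat − γ_w while the driving shear stress uses γ_sat:
FS = [c' + γ' z cos²β tanφ'] / [γ_sat z sinβ cosβ]
(For c' = 0 this reduces to FS = (γ'/γ_sat)·tanφ'/tanβ.)
γ' = 18.7 − 9.81 = 8.89 kN/m³
Numerator = 0.0 + 8.89·3.7·cos²11.0°·tan24.4° = 0.0 + 8.89·3.7·0.9636·0.4536 = 14.378 kPa
Denominator = 18.7·3.7·sin11.0°·cos11.0° = 18.7·3.7·0.1908·0.9816 = 12.960 kPa
FS = 14.378 / 12.960 = 1.109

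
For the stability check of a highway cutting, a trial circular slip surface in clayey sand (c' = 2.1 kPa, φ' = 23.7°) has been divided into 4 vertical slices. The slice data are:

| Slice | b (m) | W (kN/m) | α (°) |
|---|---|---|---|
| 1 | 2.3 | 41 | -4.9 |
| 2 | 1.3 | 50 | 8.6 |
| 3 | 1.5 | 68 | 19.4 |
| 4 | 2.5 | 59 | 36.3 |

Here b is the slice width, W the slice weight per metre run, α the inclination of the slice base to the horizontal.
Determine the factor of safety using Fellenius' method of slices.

FS = 1.73

Ordinary method of slices: FS = Σ[c'·Δl_i + (W_i cosα_i)·tanφ'] / Σ W_i sinα_i, with Δl_i = b_i / cosα_i.
Slice 1: Δl = 2.3/cos(-4.9°) = 2.308 m; N'_1 = 41·cos(-4.9°) = 40.9; c'Δl = 4.85; W sinα = -3.5
Slice 2: Δl = 1.3/cos8.6° = 1.315 m; N'_2 = 50·cos8.6° = 49.4; c'Δl = 2.76; W sinα = 7.5
Slice 3: Δl = 1.5/cos19.4° = 1.590 m; N'_3 = 68·cos19.4° = 64.1; c'Δl = 3.34; W sinα = 22.6
Slice 4: Δl = 2.5/cos36.3° = 3.102 m; N'_4 = 59·cos36.3° = 47.5; c'Δl = 6.51; W sinα = 34.9
Σc'Δl = 17.5 kN/m; ΣN' = 202.0 kN/m; ΣW sinα = 61.5 kN/m
Resisting = 17.5 + 202.0·tan23.7° = 17.5 + 88.7 = 106.1 kN/m
FS = 106.1 / 61.5 = 1.726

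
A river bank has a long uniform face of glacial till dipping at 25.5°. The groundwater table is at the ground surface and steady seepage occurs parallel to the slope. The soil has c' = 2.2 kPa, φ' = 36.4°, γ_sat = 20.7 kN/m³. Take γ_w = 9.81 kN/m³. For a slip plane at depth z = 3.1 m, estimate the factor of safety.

FS = 0.90

With seepage parallel to the slope and the water table at the surface, the effective normal stress on the slip plane uses the buoyant unit weight γ' = γ_sat − γ_w while the driving shear stress uses γ_sat:
FS = [c' + γ' z cos²β tanφ'] / [γ_sat z sinβ cosβ]
γ' = 20.7 − 9.81 = 10.89 kN/m³
Numerator = 2.2 + 10.89·3.1·cos²25.5°·tan36.4° = 2.2 + 10.89·3.1·0.8147·0.7373 = 22.476 kPa
Denominator = 20.7·3.1·sin25.5°·cos25.5° = 20.7·3.1·0.4305·0.9026 = 24.935 kPa
FS = 22.476 / 24.935 = 0.901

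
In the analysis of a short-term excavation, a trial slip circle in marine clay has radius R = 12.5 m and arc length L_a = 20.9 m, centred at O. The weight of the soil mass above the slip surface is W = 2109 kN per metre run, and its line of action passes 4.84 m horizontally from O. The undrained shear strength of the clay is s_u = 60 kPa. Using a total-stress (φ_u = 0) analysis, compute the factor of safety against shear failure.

Taking moments about the centre O, the resisting moment is provided by the undrained shear strength acting along the arc:
M_R = s_u·L_a·R = 60·20.90·12.5 = 15675.0 kN·m/m
M_D = W·d = 2109·4.84 = 10207.6 kN·m/m
FS = M_R / M_D = 15675.0 / 10207.6 = 1.536

FS = 1.54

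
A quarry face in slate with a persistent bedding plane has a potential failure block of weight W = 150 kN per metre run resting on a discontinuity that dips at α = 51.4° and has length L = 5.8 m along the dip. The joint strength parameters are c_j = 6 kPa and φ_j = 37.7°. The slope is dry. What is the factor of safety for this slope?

Resolving the block weight along and normal to the plane and applying the Mohr–Coulomb strength on the joint:
N' = W cosα = 150·cos51.4° = 93.6 kN/m
Driving force T = W sinα = 150·sin51.4° = 117.2 kN/m
Resisting force R = c_j·L + N'·tanφ_j = 6·5.8 + 93.6·tan37.7° = 34.8 + 72.3 = 107.1 kN/m
FS = R / T = 107.1 / 117.2 = 0.914

FS = 0.91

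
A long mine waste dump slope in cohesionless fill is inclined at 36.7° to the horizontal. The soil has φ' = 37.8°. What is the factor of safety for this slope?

FS = 1.04

For a dry cohesionless infinite slope the factor of safety is FS = tanφ' / tanβ.
FS = tan37.8° / tan36.7° = 0.7757 / 0.7454 = 1.041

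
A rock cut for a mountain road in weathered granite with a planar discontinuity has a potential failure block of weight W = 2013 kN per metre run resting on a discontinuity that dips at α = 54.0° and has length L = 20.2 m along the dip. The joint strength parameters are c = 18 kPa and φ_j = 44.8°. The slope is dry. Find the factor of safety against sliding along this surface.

FS = 0.94

Resolving the block weight along and normal to the plane and applying the Mohr–Coulomb strength on the joint:
N' = W cosα = 2013·cos54.0° = 1183.2 kN/m
Driving force T = W sinα = 2013·sin54.0° = 1628.6 kN/m
Resisting force R = c·L + N'·tanφ_j = 18·20.2 + 1183.2·tan44.8° = 363.6 + 1175.0 = 1538.6 kN/m
FS = R / T = 1538.6 / 1628.6 = 0.945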